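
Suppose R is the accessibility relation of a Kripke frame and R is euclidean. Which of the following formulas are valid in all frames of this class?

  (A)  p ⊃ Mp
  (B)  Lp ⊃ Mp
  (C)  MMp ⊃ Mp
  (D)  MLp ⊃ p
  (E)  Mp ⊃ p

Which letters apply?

none

(A) the dual of axiom T: valid iff R is reflexive. Such an R need not be reflexive — not valid.
(B) axiom D: valid iff R is serial. Such an R need not be serial — not valid.
(C) MMp ⊃ Mp is the dual of axiom 4, which corresponds to transitivity. Such an R need not be transitive — not valid.
(D) MLp ⊃ p is the dual of axiom B; it is valid on a frame exactly when R is symmetric. Such an R need not be symmetric, so not valid.
(E) Mp ⊃ p (the converse of T) corresponds to R being a subset of the identity. Such an R need not be a subset of the identity, so not valid.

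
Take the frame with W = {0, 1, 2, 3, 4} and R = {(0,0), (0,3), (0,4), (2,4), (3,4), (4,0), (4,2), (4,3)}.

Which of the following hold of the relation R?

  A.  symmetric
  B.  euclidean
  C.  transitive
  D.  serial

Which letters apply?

none

(A) not symmetric: 0 R 3 but not 3 R 0.
(B) not euclidean: 0 R 3 and 0 R 0 but not 3 R 0.
(C) not transitive: 0 R 4 and 4 R 2 but not 0 R 2.
(D) not serial: 1 has no R-successor.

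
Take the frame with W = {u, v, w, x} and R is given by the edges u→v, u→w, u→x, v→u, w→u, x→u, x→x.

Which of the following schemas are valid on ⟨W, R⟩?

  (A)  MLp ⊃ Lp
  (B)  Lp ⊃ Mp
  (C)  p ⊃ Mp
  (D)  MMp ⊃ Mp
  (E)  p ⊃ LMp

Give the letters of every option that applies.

R is not reflexive: not u R u.
R is symmetric: every R-edge is matched by its reverse.
R is not transitive: u R v and v R u but not u R u.
R is not euclidean: u R v and u R w but not v R w.
R is serial: every world has an R-successor.
(A) MLp ⊃ Lp is the dual of axiom 5; it is valid on a frame exactly when R is euclidean. R is not euclidean, so not valid.
(B) Lp ⊃ Mp (axiom D) characterises the serial frames. R is serial — valid.
(C) p ⊃ Mp is the dual of axiom T; it is valid on a frame exactly when R is reflexive. R is not reflexive, so not valid.
(D) the dual of axiom 4: valid iff R is transitive. R is not transitive — not valid.
(E) p ⊃ LMp is axiom B, which corresponds to symmetry. R is symmetric — valid.

B, E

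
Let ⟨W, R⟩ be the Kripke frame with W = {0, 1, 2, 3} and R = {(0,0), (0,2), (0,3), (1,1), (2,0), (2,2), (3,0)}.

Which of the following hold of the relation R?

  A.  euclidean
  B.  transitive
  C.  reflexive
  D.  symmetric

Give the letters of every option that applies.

(A) not euclidean: 0 R 2 and 0 R 3 but not 2 R 3.
(B) not transitive: 2 R 0 and 0 R 3 but not 2 R 3.
(C) not reflexive: not 3 R 3.
(D) symmetric: every R-edge is matched by its reverse.

D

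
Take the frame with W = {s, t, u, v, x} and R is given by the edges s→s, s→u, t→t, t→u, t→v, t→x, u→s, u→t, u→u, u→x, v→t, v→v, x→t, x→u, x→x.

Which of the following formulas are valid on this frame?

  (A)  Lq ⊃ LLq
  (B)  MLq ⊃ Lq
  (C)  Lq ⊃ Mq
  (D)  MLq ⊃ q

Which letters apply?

R is symmetric: every R-edge is matched by its reverse.
R is not transitive: s R u and u R t but not s R t.
R is not euclidean: t R u and t R v but not u R v.
R is serial: every world has an R-successor.
(A) Lq ⊃ LLq is axiom 4; it is valid on a frame exactly when R is transitive. R is not transitive, so not valid.
(B) MLq ⊃ Lq is the dual of axiom 5, which corresponds to the euclidean property. R is not euclidean — not valid.
(C) Lq ⊃ Mq is axiom D; it is valid on a frame exactly when R is serial. R is serial, so valid.
(D) MLq ⊃ q is the dual of axiom B, which corresponds to symmetry. R is symmetric — valid.

C, D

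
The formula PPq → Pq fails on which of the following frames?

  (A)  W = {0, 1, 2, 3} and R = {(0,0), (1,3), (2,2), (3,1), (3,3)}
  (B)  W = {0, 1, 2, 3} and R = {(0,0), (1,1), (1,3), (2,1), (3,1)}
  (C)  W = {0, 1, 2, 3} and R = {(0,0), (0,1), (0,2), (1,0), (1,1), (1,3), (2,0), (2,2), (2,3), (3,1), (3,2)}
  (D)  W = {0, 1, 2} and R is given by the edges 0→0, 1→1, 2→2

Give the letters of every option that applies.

A, B, C

The schema PPq → Pq is the dual of axiom 4; it is valid on a frame iff R is transitive.
(A) R is not transitive (1 R 3 and 3 R 1 but not 1 R 1), so the schema fails here.
(B) R is not transitive (2 R 1 and 1 R 3 but not 2 R 3), so the schema fails here.
(C) R is not transitive (0 R 1 and 1 R 3 but not 0 R 3), so the schema fails here.
(D) R is transitive (R is closed under composition), so the schema is valid here.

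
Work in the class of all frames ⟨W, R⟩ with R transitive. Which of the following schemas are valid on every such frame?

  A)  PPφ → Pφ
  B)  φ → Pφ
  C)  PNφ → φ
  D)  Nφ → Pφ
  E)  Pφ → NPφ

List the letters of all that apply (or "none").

(A) the dual of axiom 4: valid iff R is transitive. Every such R is transitive — valid.
(B) the dual of axiom T: valid iff R is reflexive. Such an R need not be reflexive — not valid.
(C) PNφ → φ is the dual of axiom B, which corresponds to symmetry. Such an R need not be symmetric — not valid.
(D) Nφ → Pφ is axiom D; it is valid on a frame exactly when R is serial. Such an R need not be serial, so not valid.
(E) Pφ → NPφ (axiom 5) characterises the euclidean frames. Such an R need not be euclidean — not valid.

A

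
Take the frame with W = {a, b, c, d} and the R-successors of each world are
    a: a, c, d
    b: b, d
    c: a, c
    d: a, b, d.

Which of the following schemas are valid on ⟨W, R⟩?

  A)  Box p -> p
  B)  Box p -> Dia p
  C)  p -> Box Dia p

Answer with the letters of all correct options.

R is reflexive: each world relates to itself.
R is symmetric: every R-edge is matched by its reverse.
R is serial: every world has an R-successor.
(A) Box p -> p is axiom T; it is valid on a frame exactly when R is reflexive. R is reflexive, so valid.
(B) Box p -> Dia p is axiom D, which corresponds to seriality. R is serial — valid.
(C) p -> Box Dia p is axiom B, which corresponds to symmetry. R is symmetric — valid.

A, B, C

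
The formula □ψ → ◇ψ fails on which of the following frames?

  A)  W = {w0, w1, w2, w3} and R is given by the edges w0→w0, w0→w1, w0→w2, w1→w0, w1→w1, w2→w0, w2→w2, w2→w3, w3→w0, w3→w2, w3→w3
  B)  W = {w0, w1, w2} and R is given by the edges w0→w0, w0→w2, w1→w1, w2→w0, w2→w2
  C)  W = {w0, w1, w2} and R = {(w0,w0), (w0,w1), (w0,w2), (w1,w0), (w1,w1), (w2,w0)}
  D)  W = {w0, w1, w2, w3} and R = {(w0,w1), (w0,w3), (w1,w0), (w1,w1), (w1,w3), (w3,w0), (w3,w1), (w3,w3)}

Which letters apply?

D

The schema □ψ → ◇ψ is axiom D; it is valid on a frame iff R is serial.
(A) R is serial (every world has an R-successor), so the schema is valid here.
(B) R is serial (every world has an R-successor), so the schema is valid here.
(C) R is serial (every world has an R-successor), so the schema is valid here.
(D) R is not serial (w2 has no R-successor), so the schema fails here.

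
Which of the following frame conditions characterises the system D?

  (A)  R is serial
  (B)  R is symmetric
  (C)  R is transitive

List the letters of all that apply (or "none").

A

(A) D is sound and complete for exactly this class.
(B) this class determines KB, not D.
(C) this class determines K4, not D.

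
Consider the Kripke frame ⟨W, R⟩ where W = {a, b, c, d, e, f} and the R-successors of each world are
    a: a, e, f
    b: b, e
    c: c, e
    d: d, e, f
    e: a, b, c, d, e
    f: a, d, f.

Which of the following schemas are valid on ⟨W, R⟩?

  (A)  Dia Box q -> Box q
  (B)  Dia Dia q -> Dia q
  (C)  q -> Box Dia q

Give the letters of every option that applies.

C

R is symmetric: every R-edge is matched by its reverse.
R is not transitive: a R e and e R b but not a R b.
R is not euclidean: a R e and a R f but not e R f.
(A) Dia Box q -> Box q is the dual of axiom 5, which corresponds to the euclidean property. R is not euclidean — not valid.
(B) the dual of axiom 4: valid iff R is transitive. R is not transitive — not valid.
(C) axiom B: valid iff R is symmetric. R is symmetric — valid.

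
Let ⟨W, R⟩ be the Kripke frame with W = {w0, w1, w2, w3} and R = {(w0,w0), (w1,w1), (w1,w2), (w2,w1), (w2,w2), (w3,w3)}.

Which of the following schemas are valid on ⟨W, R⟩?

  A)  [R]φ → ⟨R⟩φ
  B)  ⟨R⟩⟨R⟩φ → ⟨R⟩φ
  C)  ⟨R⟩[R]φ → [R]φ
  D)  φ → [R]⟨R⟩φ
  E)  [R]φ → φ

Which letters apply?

R is reflexive: each world relates to itself.
R is symmetric: every R-edge is matched by its reverse.
R is transitive: R is closed under composition.
R is euclidean: any two R-successors of the same world are R-related.
R is serial: every world has an R-successor.
(A) axiom D: valid iff R is serial. R is serial — valid.
(B) ⟨R⟩⟨R⟩φ → ⟨R⟩φ (the dual of axiom 4) characterises the transitive frames. R is transitive — valid.
(C) ⟨R⟩[R]φ → [R]φ is the dual of axiom 5, which corresponds to the euclidean property. R is euclidean — valid.
(D) φ → [R]⟨R⟩φ is axiom B; it is valid on a frame exactly when R is symmetric. R is symmetric, so valid.
(E) axiom T: valid iff R is reflexive. R is reflexive — valid.

A, B, C, D, E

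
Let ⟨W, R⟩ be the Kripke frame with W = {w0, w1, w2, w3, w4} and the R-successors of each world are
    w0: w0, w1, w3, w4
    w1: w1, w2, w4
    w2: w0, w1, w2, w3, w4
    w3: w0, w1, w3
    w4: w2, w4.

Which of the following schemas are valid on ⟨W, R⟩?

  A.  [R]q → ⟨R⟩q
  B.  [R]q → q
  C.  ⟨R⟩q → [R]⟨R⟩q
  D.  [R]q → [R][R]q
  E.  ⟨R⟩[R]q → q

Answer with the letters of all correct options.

R is reflexive: each world relates to itself.
R is not symmetric: w0 R w1 but not w1 R w0.
R is not transitive: w0 R w1 and w1 R w2 but not w0 R w2.
R is not euclidean: w0 R w1 and w0 R w0 but not w1 R w0.
R is serial: every world has an R-successor.
(A) [R]q → ⟨R⟩q (axiom D) characterises the serial frames. R is serial — valid.
(B) [R]q → q is axiom T, which corresponds to reflexivity. R is reflexive — valid.
(C) ⟨R⟩q → [R]⟨R⟩q is axiom 5; it is valid on a frame exactly when R is euclidean. R is not euclidean, so not valid.
(D) [R]q → [R][R]q is axiom 4, which corresponds to transitivity. R is not transitive — not valid.
(E) ⟨R⟩[R]q → q is the dual of axiom B, which corresponds to symmetry. R is not symmetric — not valid.

A, B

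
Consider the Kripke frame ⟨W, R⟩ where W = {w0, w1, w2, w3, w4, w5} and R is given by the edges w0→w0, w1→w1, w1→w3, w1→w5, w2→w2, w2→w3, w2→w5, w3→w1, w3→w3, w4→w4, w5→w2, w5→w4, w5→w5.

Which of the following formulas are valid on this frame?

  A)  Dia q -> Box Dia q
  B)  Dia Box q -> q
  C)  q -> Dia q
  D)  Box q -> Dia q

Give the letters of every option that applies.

R is reflexive: each world relates to itself.
R is not symmetric: w1 R w5 but not w5 R w1.
R is not euclidean: w1 R w3 and w1 R w5 but not w3 R w5.
R is serial: every world has an R-successor.
(A) axiom 5: valid iff R is euclidean. R is not euclidean — not valid.
(B) Dia Box q -> q is the dual of axiom B; it is valid on a frame exactly when R is symmetric. R is not symmetric, so not valid.
(C) q -> Dia q is the dual of axiom T; it is valid on a frame exactly when R is reflexive. R is reflexive, so valid.
(D) axiom D: valid iff R is serial. R is serial — valid.

C, D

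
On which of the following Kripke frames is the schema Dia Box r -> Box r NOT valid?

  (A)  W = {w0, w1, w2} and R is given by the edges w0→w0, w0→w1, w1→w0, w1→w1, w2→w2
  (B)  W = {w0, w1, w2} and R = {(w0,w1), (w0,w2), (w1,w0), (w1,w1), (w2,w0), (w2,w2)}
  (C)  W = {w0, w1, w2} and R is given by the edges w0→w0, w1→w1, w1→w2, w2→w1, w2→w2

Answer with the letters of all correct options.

The schema Dia Box r -> Box r is the dual of axiom 5; it is valid on a frame iff R is euclidean.
(A) R is euclidean (any two R-successors of the same world are R-related), so the schema is valid here.
(B) R is not euclidean (w0 R w1 and w0 R w2 but not w1 R w2), so the schema fails here.
(C) R is euclidean (any two R-successors of the same world are R-related), so the schema is valid here.

B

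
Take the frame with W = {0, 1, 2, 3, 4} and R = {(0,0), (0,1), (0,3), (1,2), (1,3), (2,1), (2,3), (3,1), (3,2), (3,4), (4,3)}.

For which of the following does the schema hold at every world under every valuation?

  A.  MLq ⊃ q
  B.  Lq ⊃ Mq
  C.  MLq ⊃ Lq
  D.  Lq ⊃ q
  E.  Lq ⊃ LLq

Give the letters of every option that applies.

R is not reflexive: not 1 R 1.
R is not symmetric: 0 R 1 but not 1 R 0.
R is not transitive: 0 R 1 and 1 R 2 but not 0 R 2.
R is not euclidean: 0 R 1 and 0 R 0 but not 1 R 0.
R is serial: every world has an R-successor.
(A) MLq ⊃ q (the dual of axiom B) characterises the symmetric frames. R is not symmetric — not valid.
(B) Lq ⊃ Mq is axiom D, which corresponds to seriality. R is serial — valid.
(C) MLq ⊃ Lq is the dual of axiom 5, which corresponds to the euclidean property. R is not euclidean — not valid.
(D) Lq ⊃ q is axiom T, which corresponds to reflexivity. R is not reflexive — not valid.
(E) Lq ⊃ LLq (axiom 4) characterises the transitive frames. R is not transitive — not valid.

B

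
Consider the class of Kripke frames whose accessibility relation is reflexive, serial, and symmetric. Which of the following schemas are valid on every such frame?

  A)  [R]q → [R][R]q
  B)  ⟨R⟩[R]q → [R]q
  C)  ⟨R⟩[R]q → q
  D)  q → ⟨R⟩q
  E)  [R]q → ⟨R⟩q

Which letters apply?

(A) [R]q → [R][R]q (axiom 4) characterises the transitive frames. Such an R need not be transitive — not valid.
(B) ⟨R⟩[R]q → [R]q is the dual of axiom 5, which corresponds to the euclidean property. Such an R need not be euclidean — not valid.
(C) ⟨R⟩[R]q → q is the dual of axiom B; it is valid on a frame exactly when R is symmetric. Every such R is symmetric, so valid.
(D) q → ⟨R⟩q is the dual of axiom T; it is valid on a frame exactly when R is reflexive. Every such R is reflexive, so valid.
(E) [R]q → ⟨R⟩q (axiom D) characterises the serial frames. Every such R is serial — valid.

C, D, E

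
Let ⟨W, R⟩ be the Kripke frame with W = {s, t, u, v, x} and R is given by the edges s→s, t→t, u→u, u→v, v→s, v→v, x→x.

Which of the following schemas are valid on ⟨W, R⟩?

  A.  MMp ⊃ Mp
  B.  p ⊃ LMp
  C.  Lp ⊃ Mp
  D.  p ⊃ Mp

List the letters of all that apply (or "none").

C, D

R is reflexive: each world relates to itself.
R is not symmetric: u R v but not v R u.
R is not transitive: u R v and v R s but not u R s.
R is serial: every world has an R-successor.
(A) MMp ⊃ Mp is the dual of axiom 4; it is valid on a frame exactly when R is transitive. R is not transitive, so not valid.
(B) axiom B: valid iff R is symmetric. R is not symmetric — not valid.
(C) Lp ⊃ Mp is axiom D; it is valid on a frame exactly when R is serial. R is serial, so valid.
(D) p ⊃ Mp is the dual of axiom T; it is valid on a frame exactly when R is reflexive. R is reflexive, so valid.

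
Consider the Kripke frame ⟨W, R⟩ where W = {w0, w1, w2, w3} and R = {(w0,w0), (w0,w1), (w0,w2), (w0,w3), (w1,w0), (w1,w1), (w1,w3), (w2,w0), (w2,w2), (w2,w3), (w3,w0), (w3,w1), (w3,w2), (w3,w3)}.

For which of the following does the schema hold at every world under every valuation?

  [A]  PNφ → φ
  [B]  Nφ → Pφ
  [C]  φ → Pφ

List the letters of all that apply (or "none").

R is reflexive: each world relates to itself.
R is symmetric: every R-edge is matched by its reverse.
R is serial: every world has an R-successor.
(A) PNφ → φ (the dual of axiom B) characterises the symmetric frames. R is symmetric — valid.
(B) Nφ → Pφ is axiom D, which corresponds to seriality. R is serial — valid.
(C) the dual of axiom T: valid iff R is reflexive. R is reflexive — valid.

A, B, C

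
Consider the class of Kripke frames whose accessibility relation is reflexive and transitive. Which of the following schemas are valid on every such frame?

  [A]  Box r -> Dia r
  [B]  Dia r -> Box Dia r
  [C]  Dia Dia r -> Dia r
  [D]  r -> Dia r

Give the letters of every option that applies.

Reflexive relations are serial.
(A) axiom D: valid iff R is serial. Every such R is serial — valid.
(B) Dia r -> Box Dia r (axiom 5) characterises the euclidean frames. Such an R need not be euclidean — not valid.
(C) Dia Dia r -> Dia r is the dual of axiom 4; it is valid on a frame exactly when R is transitive. Every such R is transitive, so valid.
(D) r -> Dia r (the dual of axiom T) characterises the reflexive frames. Every such R is reflexive — valid.

A, C, D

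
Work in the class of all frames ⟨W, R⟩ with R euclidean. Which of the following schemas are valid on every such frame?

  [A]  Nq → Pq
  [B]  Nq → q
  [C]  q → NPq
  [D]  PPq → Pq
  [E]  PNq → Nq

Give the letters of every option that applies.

(A) Nq → Pq is axiom D, which corresponds to seriality. Such an R need not be serial — not valid.
(B) axiom T: valid iff R is reflexive. Such an R need not be reflexive — not valid.
(C) q → NPq is axiom B; it is valid on a frame exactly when R is symmetric. Such an R need not be symmetric, so not valid.
(D) PPq → Pq (the dual of axiom 4) characterises the transitive frames. Such an R need not be transitive — not valid.
(E) PNq → Nq is the dual of axiom 5; it is valid on a frame exactly when R is euclidean. Every such R is euclidean, so valid.

E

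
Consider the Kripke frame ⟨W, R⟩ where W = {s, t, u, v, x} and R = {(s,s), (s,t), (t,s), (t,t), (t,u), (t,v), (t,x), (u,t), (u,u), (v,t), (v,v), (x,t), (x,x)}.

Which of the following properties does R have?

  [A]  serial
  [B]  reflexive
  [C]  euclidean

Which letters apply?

A, B

(A) serial: every world has an R-successor.
(B) reflexive: each world relates to itself.
(C) not euclidean: t R s and t R u but not s R u.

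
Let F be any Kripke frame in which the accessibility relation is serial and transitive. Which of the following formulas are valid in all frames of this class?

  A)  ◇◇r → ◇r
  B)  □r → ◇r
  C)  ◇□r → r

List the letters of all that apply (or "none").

A, B

(A) ◇◇r → ◇r is the dual of axiom 4, which corresponds to transitivity. Every such R is transitive — valid.
(B) axiom D: valid iff R is serial. Every such R is serial — valid.
(C) ◇□r → r is the dual of axiom B, which corresponds to symmetry. Such an R need not be symmetric — not valid.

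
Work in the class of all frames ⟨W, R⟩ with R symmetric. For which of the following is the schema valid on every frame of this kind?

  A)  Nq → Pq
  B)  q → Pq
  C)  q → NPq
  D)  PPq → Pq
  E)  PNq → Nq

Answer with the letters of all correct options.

C

(A) axiom D: valid iff R is serial. Such an R need not be serial — not valid.
(B) the dual of axiom T: valid iff R is reflexive. Such an R need not be reflexive — not valid.
(C) axiom B: valid iff R is symmetric. Every such R is symmetric — valid.
(D) PPq → Pq (the dual of axiom 4) characterises the transitive frames. Such an R need not be transitive — not valid.
(E) PNq → Nq (the dual of axiom 5) characterises the euclidean frames. Such an R need not be euclidean — not valid.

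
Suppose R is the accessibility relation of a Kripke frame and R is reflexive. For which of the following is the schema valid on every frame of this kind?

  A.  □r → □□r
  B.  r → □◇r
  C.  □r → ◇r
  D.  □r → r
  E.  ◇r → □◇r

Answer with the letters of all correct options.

A reflexive relation is serial.
(A) □r → □□r is axiom 4, which corresponds to transitivity. Such an R need not be transitive — not valid.
(B) r → □◇r (axiom B) characterises the symmetric frames. Such an R need not be symmetric — not valid.
(C) □r → ◇r (axiom D) characterises the serial frames. Every such R is serial — valid.
(D) axiom T: valid iff R is reflexive. Every such R is reflexive — valid.
(E) ◇r → □◇r is axiom 5, which corresponds to the euclidean property. Such an R need not be euclidean — not valid.

C, D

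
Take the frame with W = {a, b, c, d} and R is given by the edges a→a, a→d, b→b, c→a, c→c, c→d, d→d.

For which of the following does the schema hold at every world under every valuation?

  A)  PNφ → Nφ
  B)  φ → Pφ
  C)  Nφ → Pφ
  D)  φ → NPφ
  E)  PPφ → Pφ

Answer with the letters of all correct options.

R is reflexive: each world relates to itself.
R is not symmetric: a R d but not d R a.
R is transitive: R is closed under composition.
R is not euclidean: a R d and a R a but not d R a.
R is serial: every world has an R-successor.
(A) the dual of axiom 5: valid iff R is euclidean. R is not euclidean — not valid.
(B) the dual of axiom T: valid iff R is reflexive. R is reflexive — valid.
(C) Nφ → Pφ is axiom D; it is valid on a frame exactly when R is serial. R is serial, so valid.
(D) φ → NPφ is axiom B; it is valid on a frame exactly when R is symmetric. R is not symmetric, so not valid.
(E) PPφ → Pφ (the dual of axiom 4) characterises the transitive frames. R is transitive — valid.

B, C, E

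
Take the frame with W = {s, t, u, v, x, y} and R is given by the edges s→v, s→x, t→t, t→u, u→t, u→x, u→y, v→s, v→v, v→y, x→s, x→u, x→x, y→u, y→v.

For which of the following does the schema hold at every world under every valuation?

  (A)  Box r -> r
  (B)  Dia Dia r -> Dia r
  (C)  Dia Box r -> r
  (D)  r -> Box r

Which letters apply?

R is not reflexive: not s R s.
R is symmetric: every R-edge is matched by its reverse.
R is not transitive: s R v and v R s but not s R s.
R is not a subset of the identity: s R v with s ≠ v.
(A) Box r -> r is axiom T; it is valid on a frame exactly when R is reflexive. R is not reflexive, so not valid.
(B) the dual of axiom 4: valid iff R is transitive. R is not transitive — not valid.
(C) Dia Box r -> r (the dual of axiom B) characterises the symmetric frames. R is symmetric — valid.
(D) r -> Box r is valid only on frames where every R-edge is a self-loop. Here R ⊄ identity — not valid.

C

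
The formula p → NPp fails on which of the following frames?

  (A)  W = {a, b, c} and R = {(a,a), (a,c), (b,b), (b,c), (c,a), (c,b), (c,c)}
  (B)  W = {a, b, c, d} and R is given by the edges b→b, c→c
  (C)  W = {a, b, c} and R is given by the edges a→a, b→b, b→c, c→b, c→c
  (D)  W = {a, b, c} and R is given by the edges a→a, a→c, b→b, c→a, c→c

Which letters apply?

none

The schema p → NPp is axiom B; it is valid on a frame iff R is symmetric.
(A) R is symmetric (every R-edge is matched by its reverse), so the schema is valid here.
(B) R is symmetric (every R-edge is matched by its reverse), so the schema is valid here.
(C) R is symmetric (every R-edge is matched by its reverse), so the schema is valid here.
(D) R is symmetric (every R-edge is matched by its reverse), so the schema is valid here.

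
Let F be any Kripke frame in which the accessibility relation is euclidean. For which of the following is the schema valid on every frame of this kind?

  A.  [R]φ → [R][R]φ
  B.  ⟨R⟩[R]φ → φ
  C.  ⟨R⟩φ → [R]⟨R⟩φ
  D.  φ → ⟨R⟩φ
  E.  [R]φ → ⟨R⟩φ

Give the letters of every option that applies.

(A) [R]φ → [R][R]φ is axiom 4, which corresponds to transitivity. Such an R need not be transitive — not valid.
(B) ⟨R⟩[R]φ → φ (the dual of axiom B) characterises the symmetric frames. Such an R need not be symmetric — not valid.
(C) ⟨R⟩φ → [R]⟨R⟩φ is axiom 5, which corresponds to the euclidean property. Every such R is euclidean — valid.
(D) the dual of axiom T: valid iff R is reflexive. Such an R need not be reflexive — not valid.
(E) [R]φ → ⟨R⟩φ is axiom D; it is valid on a frame exactly when R is serial. Such an R need not be serial, so not valid.

C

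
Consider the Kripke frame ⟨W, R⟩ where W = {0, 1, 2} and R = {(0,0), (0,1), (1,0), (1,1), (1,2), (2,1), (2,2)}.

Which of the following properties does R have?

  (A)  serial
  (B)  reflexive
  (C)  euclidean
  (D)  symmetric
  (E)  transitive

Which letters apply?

A, B, D

(A) serial: every world has an R-successor.
(B) reflexive: each world relates to itself.
(C) not euclidean: 1 R 0 and 1 R 2 but not 0 R 2.
(D) symmetric: every R-edge is matched by its reverse.
(E) not transitive: 0 R 1 and 1 R 2 but not 0 R 2.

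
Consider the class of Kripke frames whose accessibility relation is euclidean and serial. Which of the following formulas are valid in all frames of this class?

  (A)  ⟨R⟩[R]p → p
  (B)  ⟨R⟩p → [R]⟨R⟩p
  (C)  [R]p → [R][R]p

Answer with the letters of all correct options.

B

(A) ⟨R⟩[R]p → p (the dual of axiom B) characterises the symmetric frames. Such an R need not be symmetric — not valid.
(B) ⟨R⟩p → [R]⟨R⟩p (axiom 5) characterises the euclidean frames. Every such R is euclidean — valid.
(C) [R]p → [R][R]p is axiom 4; it is valid on a frame exactly when R is transitive. Such an R need not be transitive, so not valid.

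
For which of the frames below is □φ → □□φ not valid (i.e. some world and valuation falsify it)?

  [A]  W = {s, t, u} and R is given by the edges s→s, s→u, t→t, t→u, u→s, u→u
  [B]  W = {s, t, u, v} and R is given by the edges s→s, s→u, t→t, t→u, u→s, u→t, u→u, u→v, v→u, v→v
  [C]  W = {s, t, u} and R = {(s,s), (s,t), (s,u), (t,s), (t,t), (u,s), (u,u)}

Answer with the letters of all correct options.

A, B, C

The schema □φ → □□φ is axiom 4; it is valid on a frame iff R is transitive.
(A) R is not transitive (t R u and u R s but not t R s), so the schema fails here.
(B) R is not transitive (s R u and u R t but not s R t), so the schema fails here.
(C) R is not transitive (t R s and s R u but not t R u), so the schema fails here.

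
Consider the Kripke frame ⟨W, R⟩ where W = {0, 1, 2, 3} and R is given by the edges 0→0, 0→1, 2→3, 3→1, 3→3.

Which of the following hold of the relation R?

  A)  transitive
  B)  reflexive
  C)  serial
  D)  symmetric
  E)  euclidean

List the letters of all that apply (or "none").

(A) not transitive: 2 R 3 and 3 R 1 but not 2 R 1.
(B) not reflexive: not 1 R 1.
(C) not serial: 1 has no R-successor.
(D) not symmetric: 0 R 1 but not 1 R 0.
(E) not euclidean: 0 R 1 and 0 R 0 but not 1 R 0.

none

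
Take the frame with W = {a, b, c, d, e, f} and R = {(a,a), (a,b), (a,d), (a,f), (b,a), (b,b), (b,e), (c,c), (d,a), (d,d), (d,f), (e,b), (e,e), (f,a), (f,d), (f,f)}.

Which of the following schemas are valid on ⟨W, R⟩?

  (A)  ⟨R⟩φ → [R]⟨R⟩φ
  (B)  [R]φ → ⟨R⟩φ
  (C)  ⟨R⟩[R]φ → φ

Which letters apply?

B, C

R is symmetric: every R-edge is matched by its reverse.
R is not euclidean: a R b and a R d but not b R d.
R is serial: every world has an R-successor.
(A) ⟨R⟩φ → [R]⟨R⟩φ is axiom 5; it is valid on a frame exactly when R is euclidean. R is not euclidean, so not valid.
(B) [R]φ → ⟨R⟩φ (axiom D) characterises the serial frames. R is serial — valid.
(C) ⟨R⟩[R]φ → φ is the dual of axiom B; it is valid on a frame exactly when R is symmetric. R is symmetric, so valid.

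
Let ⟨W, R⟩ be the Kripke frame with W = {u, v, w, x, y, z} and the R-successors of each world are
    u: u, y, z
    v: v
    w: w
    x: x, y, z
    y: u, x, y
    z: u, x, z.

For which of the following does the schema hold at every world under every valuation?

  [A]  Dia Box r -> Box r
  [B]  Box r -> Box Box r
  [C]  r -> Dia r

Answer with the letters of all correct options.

R is reflexive: each world relates to itself.
R is not transitive: u R y and y R x but not u R x.
R is not euclidean: u R y and u R z but not y R z.
(A) Dia Box r -> Box r is the dual of axiom 5, which corresponds to the euclidean property. R is not euclidean — not valid.
(B) axiom 4: valid iff R is transitive. R is not transitive — not valid.
(C) r -> Dia r is the dual of axiom T; it is valid on a frame exactly when R is reflexive. R is reflexive, so valid.

C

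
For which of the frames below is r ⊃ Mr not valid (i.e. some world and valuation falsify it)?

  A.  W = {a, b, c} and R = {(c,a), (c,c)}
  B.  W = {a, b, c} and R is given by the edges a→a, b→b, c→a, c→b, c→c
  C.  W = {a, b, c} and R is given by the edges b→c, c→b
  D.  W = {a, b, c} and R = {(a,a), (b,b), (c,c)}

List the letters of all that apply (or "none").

A, C

The schema r ⊃ Mr is the dual of axiom T; it is valid on a frame iff R is reflexive.
(A) R is not reflexive (not a R a), so the schema fails here.
(B) R is reflexive (each world relates to itself), so the schema is valid here.
(C) R is not reflexive (not a R a), so the schema fails here.
(D) R is reflexive (each world relates to itself), so the schema is valid here.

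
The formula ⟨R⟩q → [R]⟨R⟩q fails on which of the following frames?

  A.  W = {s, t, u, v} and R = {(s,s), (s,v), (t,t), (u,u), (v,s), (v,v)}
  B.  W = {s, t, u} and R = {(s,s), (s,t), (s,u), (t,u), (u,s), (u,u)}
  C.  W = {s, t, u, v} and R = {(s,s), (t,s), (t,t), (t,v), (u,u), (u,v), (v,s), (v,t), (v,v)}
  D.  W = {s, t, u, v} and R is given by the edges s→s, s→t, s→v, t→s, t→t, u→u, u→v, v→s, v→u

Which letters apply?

The schema ⟨R⟩q → [R]⟨R⟩q is axiom 5; it is valid on a frame iff R is euclidean.
(A) R is euclidean (any two R-successors of the same world are R-related), so the schema is valid here.
(B) R is not euclidean (s R t and s R s but not t R s), so the schema fails here.
(C) R is not euclidean (t R s and t R t but not s R t), so the schema fails here.
(D) R is not euclidean (s R t and s R v but not t R v), so the schema fails here.

B, C, D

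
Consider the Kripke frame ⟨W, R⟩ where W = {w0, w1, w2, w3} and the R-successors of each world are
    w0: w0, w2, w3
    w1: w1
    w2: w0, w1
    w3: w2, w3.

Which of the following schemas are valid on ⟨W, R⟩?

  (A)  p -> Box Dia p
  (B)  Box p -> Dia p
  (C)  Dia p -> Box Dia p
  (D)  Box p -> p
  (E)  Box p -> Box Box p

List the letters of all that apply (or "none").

B

R is not reflexive: not w2 R w2.
R is not symmetric: w0 R w3 but not w3 R w0.
R is not transitive: w0 R w2 and w2 R w1 but not w0 R w1.
R is not euclidean: w0 R w2 and w0 R w3 but not w2 R w3.
R is serial: every world has an R-successor.
(A) p -> Box Dia p (axiom B) characterises the symmetric frames. R is not symmetric — not valid.
(B) axiom D: valid iff R is serial. R is serial — valid.
(C) Dia p -> Box Dia p (axiom 5) characterises the euclidean frames. R is not euclidean — not valid.
(D) Box p -> p is axiom T; it is valid on a frame exactly when R is reflexive. R is not reflexive, so not valid.
(E) axiom 4: valid iff R is transitive. R is not transitive — not valid.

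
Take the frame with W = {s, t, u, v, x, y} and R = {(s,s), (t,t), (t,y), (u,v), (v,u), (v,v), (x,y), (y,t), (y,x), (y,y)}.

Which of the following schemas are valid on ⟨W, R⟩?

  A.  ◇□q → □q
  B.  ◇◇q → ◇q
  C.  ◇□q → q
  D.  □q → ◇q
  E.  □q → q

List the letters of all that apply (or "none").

R is not reflexive: not u R u.
R is symmetric: every R-edge is matched by its reverse.
R is not transitive: t R y and y R x but not t R x.
R is not euclidean: y R t and y R x but not t R x.
R is serial: every world has an R-successor.
(A) ◇□q → □q is the dual of axiom 5; it is valid on a frame exactly when R is euclidean. R is not euclidean, so not valid.
(B) ◇◇q → ◇q is the dual of axiom 4; it is valid on a frame exactly when R is transitive. R is not transitive, so not valid.
(C) ◇□q → q (the dual of axiom B) characterises the symmetric frames. R is symmetric — valid.
(D) axiom D: valid iff R is serial. R is serial — valid.
(E) □q → q is axiom T, which corresponds to reflexivity. R is not reflexive — not valid.

C, D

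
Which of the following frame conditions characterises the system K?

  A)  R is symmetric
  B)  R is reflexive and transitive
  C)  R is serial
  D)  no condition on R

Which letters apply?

(A) this class determines KB, not K.
(B) this class determines S4, not K.
(C) this class determines D, not K.
(D) K is sound and complete for exactly this class.

D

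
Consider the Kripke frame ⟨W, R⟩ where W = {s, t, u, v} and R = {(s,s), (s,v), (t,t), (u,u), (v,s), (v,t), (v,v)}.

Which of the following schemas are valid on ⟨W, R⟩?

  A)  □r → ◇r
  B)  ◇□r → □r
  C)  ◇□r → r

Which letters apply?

A

R is not symmetric: v R t but not t R v.
R is not euclidean: v R s and v R t but not s R t.
R is serial: every world has an R-successor.
(A) □r → ◇r is axiom D, which corresponds to seriality. R is serial — valid.
(B) ◇□r → □r (the dual of axiom 5) characterises the euclidean frames. R is not euclidean — not valid.
(C) ◇□r → r is the dual of axiom B; it is valid on a frame exactly when R is symmetric. R is not symmetric, so not valid.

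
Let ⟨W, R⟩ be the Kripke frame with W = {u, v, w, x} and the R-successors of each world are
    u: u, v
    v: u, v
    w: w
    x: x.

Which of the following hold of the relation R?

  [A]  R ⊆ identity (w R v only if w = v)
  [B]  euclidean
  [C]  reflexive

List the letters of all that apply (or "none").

(A) not ⊆ identity: u R v with u ≠ v.
(B) euclidean: any two R-successors of the same world are R-related.
(C) reflexive: each world relates to itself.

B, C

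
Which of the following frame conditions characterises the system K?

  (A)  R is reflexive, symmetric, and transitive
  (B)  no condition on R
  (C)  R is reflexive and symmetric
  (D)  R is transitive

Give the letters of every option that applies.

(A) this class determines S5, not K.
(B) K is sound and complete for exactly this class.
(C) this class determines B (= KTB), not K.
(D) this class determines K4, not K.

B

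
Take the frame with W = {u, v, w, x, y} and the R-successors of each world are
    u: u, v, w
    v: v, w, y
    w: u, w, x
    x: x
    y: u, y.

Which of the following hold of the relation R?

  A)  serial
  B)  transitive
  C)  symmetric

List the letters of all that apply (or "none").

(A) serial: every world has an R-successor.
(B) not transitive: u R v and v R y but not u R y.
(C) not symmetric: u R v but not v R u.

A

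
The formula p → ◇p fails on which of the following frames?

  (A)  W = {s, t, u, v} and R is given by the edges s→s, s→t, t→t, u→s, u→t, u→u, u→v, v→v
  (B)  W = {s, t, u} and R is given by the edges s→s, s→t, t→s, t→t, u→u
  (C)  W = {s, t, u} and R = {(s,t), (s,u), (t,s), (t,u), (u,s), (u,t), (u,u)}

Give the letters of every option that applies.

C

The schema p → ◇p is the dual of axiom T; it is valid on a frame iff R is reflexive.
(A) R is reflexive (each world relates to itself), so the schema is valid here.
(B) R is reflexive (each world relates to itself), so the schema is valid here.
(C) R is not reflexive (not s R s), so the schema fails here.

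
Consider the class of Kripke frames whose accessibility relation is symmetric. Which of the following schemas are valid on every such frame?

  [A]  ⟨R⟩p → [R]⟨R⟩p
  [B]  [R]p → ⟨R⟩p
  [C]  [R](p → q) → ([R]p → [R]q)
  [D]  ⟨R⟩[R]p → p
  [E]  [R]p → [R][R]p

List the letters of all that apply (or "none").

(A) ⟨R⟩p → [R]⟨R⟩p (axiom 5) characterises the euclidean frames. Such an R need not be euclidean — not valid.
(B) [R]p → ⟨R⟩p (axiom D) characterises the serial frames. Such an R need not be serial — not valid.
(C) this is just K, valid on every normal frame.
(D) the dual of axiom B: valid iff R is symmetric. Every such R is symmetric — valid.
(E) [R]p → [R][R]p is axiom 4, which corresponds to transitivity. Such an R need not be transitive — not valid.

C, D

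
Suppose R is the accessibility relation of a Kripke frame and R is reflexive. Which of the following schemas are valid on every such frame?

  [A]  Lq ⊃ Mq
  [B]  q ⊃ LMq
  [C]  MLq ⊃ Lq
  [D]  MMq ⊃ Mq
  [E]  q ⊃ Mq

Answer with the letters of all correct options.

A, E

A reflexive relation is serial.
(A) Lq ⊃ Mq is axiom D; it is valid on a frame exactly when R is serial. Every such R is serial, so valid.
(B) axiom B: valid iff R is symmetric. Such an R need not be symmetric — not valid.
(C) MLq ⊃ Lq is the dual of axiom 5; it is valid on a frame exactly when R is euclidean. Such an R need not be euclidean, so not valid.
(D) MMq ⊃ Mq is the dual of axiom 4, which corresponds to transitivity. Such an R need not be transitive — not valid.
(E) q ⊃ Mq is the dual of axiom T, which corresponds to reflexivity. Every such R is reflexive — valid.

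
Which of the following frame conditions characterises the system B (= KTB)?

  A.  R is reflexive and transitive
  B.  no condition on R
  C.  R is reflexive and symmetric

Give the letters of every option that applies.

C

(A) this class determines S4, not B (= KTB).
(B) this class determines K, not B (= KTB).
(C) B (= KTB) is sound and complete for exactly this class.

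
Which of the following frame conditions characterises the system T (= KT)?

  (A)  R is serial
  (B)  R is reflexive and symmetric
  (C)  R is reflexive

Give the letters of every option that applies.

(A) this class determines D, not T (= KT).
(B) this class determines B (= KTB), not T (= KT).
(C) T (= KT) is sound and complete for exactly this class.

C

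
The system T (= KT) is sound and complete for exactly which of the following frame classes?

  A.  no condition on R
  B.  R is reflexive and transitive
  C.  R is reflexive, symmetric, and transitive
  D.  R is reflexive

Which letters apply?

D

(A) this class determines K, not T (= KT).
(B) this class determines S4, not T (= KT).
(C) this class determines S5, not T (= KT).
(D) T (= KT) is sound and complete for exactly this class.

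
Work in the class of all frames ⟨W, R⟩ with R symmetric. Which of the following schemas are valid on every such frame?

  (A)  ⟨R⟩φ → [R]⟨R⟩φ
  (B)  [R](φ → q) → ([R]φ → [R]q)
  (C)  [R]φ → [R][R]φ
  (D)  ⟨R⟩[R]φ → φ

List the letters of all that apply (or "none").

(A) axiom 5: valid iff R is euclidean. Such an R need not be euclidean — not valid.
(B) this is just K, valid on every normal frame.
(C) [R]φ → [R][R]φ (axiom 4) characterises the transitive frames. Such an R need not be transitive — not valid.
(D) ⟨R⟩[R]φ → φ is the dual of axiom B; it is valid on a frame exactly when R is symmetric. Every such R is symmetric, so valid.

B, D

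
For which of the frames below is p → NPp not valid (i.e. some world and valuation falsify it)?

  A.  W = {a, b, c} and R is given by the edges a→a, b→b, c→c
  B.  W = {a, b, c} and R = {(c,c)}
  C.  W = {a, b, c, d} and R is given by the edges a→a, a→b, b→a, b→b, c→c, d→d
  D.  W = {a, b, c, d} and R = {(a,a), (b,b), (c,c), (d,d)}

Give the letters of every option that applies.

The schema p → NPp is axiom B; it is valid on a frame iff R is symmetric.
(A) R is symmetric (every R-edge is matched by its reverse), so the schema is valid here.
(B) R is symmetric (every R-edge is matched by its reverse), so the schema is valid here.
(C) R is symmetric (every R-edge is matched by its reverse), so the schema is valid here.
(D) R is symmetric (every R-edge is matched by its reverse), so the schema is valid here.

none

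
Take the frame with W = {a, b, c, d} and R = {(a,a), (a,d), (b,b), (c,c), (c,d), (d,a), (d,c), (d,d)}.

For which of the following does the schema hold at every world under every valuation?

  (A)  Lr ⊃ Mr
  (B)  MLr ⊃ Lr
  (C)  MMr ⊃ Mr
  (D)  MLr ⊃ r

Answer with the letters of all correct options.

A, D

R is symmetric: every R-edge is matched by its reverse.
R is not transitive: a R d and d R c but not a R c.
R is not euclidean: d R a and d R c but not a R c.
R is serial: every world has an R-successor.
(A) axiom D: valid iff R is serial. R is serial — valid.
(B) MLr ⊃ Lr (the dual of axiom 5) characterises the euclidean frames. R is not euclidean — not valid.
(C) MMr ⊃ Mr (the dual of axiom 4) characterises the transitive frames. R is not transitive — not valid.
(D) MLr ⊃ r is the dual of axiom B, which corresponds to symmetry. R is symmetric — valid.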